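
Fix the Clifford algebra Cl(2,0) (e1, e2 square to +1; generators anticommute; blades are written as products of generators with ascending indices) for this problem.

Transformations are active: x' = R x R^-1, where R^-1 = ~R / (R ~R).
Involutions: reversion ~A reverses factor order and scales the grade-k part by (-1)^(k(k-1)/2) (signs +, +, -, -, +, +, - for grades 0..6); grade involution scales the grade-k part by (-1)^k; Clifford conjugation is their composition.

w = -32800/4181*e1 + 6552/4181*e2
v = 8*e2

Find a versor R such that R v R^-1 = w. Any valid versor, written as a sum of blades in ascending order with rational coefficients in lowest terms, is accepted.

Reasoning: v^2 = w^2 = 64 since conjugation preserves the quadratic form; R = v + w = -32800/4181*e1 + 40000/4181*e2 is then valid when invertible, keeping its own part and reversing (v - w)/2.
Answer: -32800/4181*e1 + 40000/4181*e2


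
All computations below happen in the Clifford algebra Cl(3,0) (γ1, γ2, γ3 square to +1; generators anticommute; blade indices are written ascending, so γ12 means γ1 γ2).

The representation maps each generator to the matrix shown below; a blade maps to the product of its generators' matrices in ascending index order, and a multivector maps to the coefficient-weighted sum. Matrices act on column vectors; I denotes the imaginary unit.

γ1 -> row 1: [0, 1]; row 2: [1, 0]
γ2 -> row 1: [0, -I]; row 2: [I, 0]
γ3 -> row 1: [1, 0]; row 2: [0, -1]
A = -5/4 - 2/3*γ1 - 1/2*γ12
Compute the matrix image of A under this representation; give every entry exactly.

Bivector images (products of the table entries): rho(γ12) = rho(γ1)rho(γ2) = row 1: [I, 0]; row 2: [0, -I].
M = (-5/4)*1 + (-2/3)*rho(γ1) + (-1/2)*rho(γ12), summed entrywise (1 is the identity matrix):
Answer: row 1: [-5/4 - I/2, -2/3]; row 2: [-2/3, -5/4 + I/2]


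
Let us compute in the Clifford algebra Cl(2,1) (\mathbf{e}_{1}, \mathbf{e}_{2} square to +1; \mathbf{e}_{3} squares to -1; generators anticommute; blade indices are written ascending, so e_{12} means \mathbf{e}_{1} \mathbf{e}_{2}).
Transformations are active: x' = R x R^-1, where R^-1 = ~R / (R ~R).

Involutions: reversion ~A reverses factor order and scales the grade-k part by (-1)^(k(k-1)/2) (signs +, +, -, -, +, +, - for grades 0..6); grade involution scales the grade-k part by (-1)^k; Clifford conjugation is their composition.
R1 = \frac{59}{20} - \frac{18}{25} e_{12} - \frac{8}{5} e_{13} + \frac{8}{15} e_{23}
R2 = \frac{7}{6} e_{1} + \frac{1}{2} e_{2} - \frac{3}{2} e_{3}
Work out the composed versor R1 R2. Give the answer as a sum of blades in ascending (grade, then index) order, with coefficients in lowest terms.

Distribute over the terms of R2 (each basis-blade product reordered to ascending indices, repeated generators contracted through their squares):
R1 (\frac{7}{6} e_{1}) = \frac{413}{120} e_{1} + \frac{21}{25} e_{2} + \frac{28}{15} e_{3} + \frac{28}{45} e_{123}
R1 (\frac{1}{2} e_{2}) = -\frac{9}{25} e_{1} + \frac{59}{40} e_{2} - \frac{4}{15} e_{3} + \frac{4}{5} e_{123}
R1 (-\frac{3}{2} e_{3}) = -\frac{12}{5} e_{1} + \frac{4}{5} e_{2} - \frac{177}{40} e_{3} + \frac{27}{25} e_{123}
Summing the partial products and collecting blades:
Answer: \frac{409}{600} e_{1} + \frac{623}{200} e_{2} - \frac{113}{40} e_{3} + \frac{563}{225} e_{123}


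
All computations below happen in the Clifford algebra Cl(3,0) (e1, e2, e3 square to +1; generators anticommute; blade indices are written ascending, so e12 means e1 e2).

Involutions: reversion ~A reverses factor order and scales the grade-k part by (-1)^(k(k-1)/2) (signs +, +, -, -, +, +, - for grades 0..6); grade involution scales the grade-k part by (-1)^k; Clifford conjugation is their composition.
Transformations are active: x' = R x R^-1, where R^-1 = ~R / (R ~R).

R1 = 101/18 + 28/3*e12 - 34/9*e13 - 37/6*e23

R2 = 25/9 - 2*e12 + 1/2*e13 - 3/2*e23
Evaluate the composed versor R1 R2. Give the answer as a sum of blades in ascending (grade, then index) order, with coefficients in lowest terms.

Distribute over the terms of R1 (each basis-blade product reordered to ascending indices, repeated generators contracted through their squares):
(101/18) R2 = 2525/162 - 101/9*e12 + 101/36*e13 - 101/12*e23
(28/3*e12) R2 = 56/3 + 700/27*e12 - 14*e13 - 14/3*e23
(-34/9*e13) R2 = 17/9 - 17/3*e12 - 850/81*e13 + 68/9*e23
(-37/6*e23) R2 = -37/4 - 37/12*e12 - 37/3*e13 - 925/54*e23
Summing the partial products and collecting blades:
Answer: 8713/324 + 643/108*e12 - 11023/324*e13 - 2447/108*e23


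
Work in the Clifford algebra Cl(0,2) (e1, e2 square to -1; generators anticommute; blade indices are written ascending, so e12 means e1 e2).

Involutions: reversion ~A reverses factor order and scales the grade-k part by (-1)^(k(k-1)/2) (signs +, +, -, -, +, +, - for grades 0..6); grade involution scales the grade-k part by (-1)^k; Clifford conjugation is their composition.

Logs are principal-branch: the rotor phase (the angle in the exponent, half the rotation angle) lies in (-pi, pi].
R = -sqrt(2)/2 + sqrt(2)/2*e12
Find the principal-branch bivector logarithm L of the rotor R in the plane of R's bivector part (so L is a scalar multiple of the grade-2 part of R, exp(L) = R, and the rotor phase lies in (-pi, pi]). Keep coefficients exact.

The scalar part of R is -sqrt(2)/2, which pins the rotor phase on the principal branch; dividing the bivector part by the sine of that phase recovers the unit plane, and L is the phase times that plane.
Concretely: cos(phase) = -sqrt(2)/2 gives phase = ±3*pi/4, and since phase/sin(phase) is even the sign is immaterial: L = (phase/sin(phase)) * <R>_2 = (3*sqrt(2)*pi/4) * <R>_2.
Answer: 3*pi/4*e12


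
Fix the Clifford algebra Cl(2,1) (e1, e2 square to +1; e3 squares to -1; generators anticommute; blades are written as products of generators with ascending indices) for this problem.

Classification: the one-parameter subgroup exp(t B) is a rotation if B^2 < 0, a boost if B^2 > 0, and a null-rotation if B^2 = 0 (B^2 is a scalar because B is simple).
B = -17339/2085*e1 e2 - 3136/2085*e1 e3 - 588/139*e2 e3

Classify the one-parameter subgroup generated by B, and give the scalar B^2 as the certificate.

B^2 term by term: the squares give (-17339/2085)^2*(e1 e2)^2 + (-3136/2085)^2*(e1 e3)^2 + (-588/139)^2*(e2 e3)^2 = 300640921/4347225*(-1) + 9834496/4347225*(+1) + 345744/19321*(+1) = -49 (each basis 2-blade squares to minus the product of its generators' squares); cross terms between blades sharing an index anticommute and cancel. So B^2 = -49.
Answer: rotation, certificate B^2 = -49. The scalar -49 is the complete invariant here: its sign names the subgroup type.


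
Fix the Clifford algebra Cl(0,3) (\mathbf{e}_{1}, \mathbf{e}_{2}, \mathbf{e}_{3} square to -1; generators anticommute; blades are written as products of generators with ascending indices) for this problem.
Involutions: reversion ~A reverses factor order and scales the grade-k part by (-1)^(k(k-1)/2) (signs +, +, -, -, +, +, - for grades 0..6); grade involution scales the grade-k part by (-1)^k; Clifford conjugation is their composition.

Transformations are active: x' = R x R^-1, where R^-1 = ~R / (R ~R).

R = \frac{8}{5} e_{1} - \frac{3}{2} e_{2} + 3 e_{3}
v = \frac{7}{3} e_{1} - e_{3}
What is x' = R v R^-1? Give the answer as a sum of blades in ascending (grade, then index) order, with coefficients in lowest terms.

~R = \frac{8}{5} e_{1} - \frac{3}{2} e_{2} + 3 e_{3}, and R ~R = -\frac{1381}{100}, so R^-1 = ~R / (-\frac{1381}{100}).
R v = -\frac{11}{15} + \frac{7}{2} e_{1} e_{2} - \frac{43}{5} e_{1} e_{3} + \frac{3}{2} e_{2} e_{3}
Answer: -\frac{8963}{4143} e_{1} - \frac{220}{1381} e_{2} + \frac{1821}{1381} e_{3}


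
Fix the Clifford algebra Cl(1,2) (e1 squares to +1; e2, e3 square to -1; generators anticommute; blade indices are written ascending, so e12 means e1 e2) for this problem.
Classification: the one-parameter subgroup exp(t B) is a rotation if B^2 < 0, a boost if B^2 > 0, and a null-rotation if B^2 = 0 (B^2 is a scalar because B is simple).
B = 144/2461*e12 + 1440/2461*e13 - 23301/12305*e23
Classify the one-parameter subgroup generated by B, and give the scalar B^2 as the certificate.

B^2 term by term: the squares give (144/2461)^2*(e12)^2 + (1440/2461)^2*(e13)^2 + (-23301/12305)^2*(e23)^2 = 20736/6056521*(+1) + 2073600/6056521*(+1) + 542936601/151413025*(-1) = -81/25 (each basis 2-blade squares to minus the product of its generators' squares); cross terms between blades sharing an index anticommute and cancel. So B^2 = -81/25.
Answer: rotation, certificate B^2 = -81/25. The class reads off the invariant scalar -81/25 directly.


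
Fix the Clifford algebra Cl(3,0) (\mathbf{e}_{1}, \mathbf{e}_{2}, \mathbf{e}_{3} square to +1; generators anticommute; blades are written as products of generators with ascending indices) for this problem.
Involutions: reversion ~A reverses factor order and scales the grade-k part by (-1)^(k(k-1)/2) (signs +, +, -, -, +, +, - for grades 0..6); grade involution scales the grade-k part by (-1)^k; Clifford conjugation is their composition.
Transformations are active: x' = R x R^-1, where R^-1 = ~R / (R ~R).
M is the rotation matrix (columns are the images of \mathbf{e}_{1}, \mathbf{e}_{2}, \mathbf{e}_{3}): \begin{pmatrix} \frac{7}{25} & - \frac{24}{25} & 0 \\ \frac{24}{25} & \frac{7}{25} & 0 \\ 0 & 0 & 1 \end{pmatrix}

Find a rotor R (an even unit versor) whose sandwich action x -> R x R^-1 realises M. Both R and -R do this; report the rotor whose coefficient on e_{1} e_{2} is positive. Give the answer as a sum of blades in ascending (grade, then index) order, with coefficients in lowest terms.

Method: write R = a + b12*e_{1} e_{2} + b13*e_{1} e_{3} + b23*e_{2} e_{3} with a^2 + b12^2 + b13^2 + b23^2 = 1 (so R^-1 = ~R). Expanding the columns R e_j ~R gives tr M = 4a^2 - 1 and, from the antisymmetric part, M21 - M12 = -4a*b12, M13 - M31 = 4a*b13, M32 - M23 = -4a*b23.
Here tr M = \frac{39}{25}, so a^2 = (1 + tr M)/4 = \frac{16}{25} and a = ±\frac{4}{5}. Taking a = \frac{4}{5}: M21 - M12 = \frac{48}{25}, M13 - M31 = 0, M32 - M23 = 0, giving b12 = -\frac{3}{5}, b13 = 0, b23 = 0, i.e. R = \frac{4}{5} - \frac{3}{5} e_{1} e_{2}.
Its e_{1} e_{2} coefficient is negative, so report the other preimage -R.
Answer: -\frac{4}{5} + \frac{3}{5} e_{1} e_{2}. Uniqueness: Spin(3) -> SO(3) maps R and -R to the same rotation of trace \frac{39}{25}; fixing the sign of the e_{1} e_{2} coefficient removes the ambiguity.


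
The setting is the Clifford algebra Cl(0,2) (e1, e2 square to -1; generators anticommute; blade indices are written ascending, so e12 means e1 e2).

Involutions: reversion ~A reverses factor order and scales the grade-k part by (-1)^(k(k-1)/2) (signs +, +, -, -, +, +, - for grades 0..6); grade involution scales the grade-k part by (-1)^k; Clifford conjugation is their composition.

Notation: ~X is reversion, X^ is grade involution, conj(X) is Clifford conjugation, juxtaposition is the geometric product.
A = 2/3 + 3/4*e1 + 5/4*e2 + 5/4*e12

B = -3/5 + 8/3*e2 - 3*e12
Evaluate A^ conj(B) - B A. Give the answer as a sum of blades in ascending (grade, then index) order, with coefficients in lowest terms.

first term: -449/60 + 1/30*e1 + 11/9*e2 + 13/4*e12
second term: 1/60 + 199/30*e1 - 11/9*e2 - 19/4*e12
Answer: -15/2 - 33/5*e1 + 22/9*e2 + 8*e12


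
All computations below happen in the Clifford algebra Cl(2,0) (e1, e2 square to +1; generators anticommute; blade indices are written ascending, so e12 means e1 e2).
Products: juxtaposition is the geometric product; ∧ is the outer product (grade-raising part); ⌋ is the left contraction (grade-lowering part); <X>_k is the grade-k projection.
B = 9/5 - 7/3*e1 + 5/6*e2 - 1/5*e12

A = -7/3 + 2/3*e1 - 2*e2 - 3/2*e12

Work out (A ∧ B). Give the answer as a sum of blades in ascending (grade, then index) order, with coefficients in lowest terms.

step 1: -21/5 + 299/45*e1 - 499/90*e2 - 571/90*e12
Answer: -21/5 + 299/45*e1 - 499/90*e2 - 571/90*e12


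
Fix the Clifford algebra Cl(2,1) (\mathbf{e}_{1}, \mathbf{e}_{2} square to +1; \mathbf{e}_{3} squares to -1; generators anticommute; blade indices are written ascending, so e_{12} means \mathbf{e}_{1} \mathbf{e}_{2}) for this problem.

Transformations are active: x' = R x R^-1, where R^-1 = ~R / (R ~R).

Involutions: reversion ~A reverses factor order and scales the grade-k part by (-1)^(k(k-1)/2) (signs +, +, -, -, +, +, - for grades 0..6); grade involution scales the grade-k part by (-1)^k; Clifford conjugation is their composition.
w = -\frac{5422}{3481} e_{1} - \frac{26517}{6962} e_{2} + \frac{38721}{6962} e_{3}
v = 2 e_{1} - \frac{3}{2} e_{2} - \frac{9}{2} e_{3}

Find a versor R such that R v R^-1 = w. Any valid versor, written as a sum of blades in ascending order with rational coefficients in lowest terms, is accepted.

Reasoning: v^2 = w^2 = -14 since conjugation preserves the quadratic form; R = v + w = \frac{1540}{3481} e_{1} - \frac{18480}{3481} e_{2} + \frac{3696}{3481} e_{3} is then valid when invertible, keeping its own part and reversing (v - w)/2.
Answer: \frac{1540}{3481} e_{1} - \frac{18480}{3481} e_{2} + \frac{3696}{3481} e_{3}


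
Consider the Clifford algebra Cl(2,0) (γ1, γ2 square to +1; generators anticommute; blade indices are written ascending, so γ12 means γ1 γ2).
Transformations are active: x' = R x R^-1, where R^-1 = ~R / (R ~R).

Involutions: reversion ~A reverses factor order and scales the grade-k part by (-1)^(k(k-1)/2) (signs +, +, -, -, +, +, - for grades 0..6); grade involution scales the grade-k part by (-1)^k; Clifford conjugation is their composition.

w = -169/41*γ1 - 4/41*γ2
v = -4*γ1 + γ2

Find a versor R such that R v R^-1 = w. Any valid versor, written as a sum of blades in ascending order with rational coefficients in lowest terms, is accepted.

R = v + w = -333/41*γ1 + 37/41*γ2 works: the equal norms (17) guarantee its sandwich swaps v into w.
Answer: -333/41*γ1 + 37/41*γ2


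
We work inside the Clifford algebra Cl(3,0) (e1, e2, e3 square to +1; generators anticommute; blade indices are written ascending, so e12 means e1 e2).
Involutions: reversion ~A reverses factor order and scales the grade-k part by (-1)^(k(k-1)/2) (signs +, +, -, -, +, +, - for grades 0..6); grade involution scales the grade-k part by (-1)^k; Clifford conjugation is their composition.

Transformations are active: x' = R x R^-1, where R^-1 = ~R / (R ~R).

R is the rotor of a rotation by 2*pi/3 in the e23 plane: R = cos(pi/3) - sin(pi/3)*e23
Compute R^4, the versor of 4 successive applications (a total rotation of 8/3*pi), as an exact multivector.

Half-angle bookkeeping: 4 applications in e23 add up to rotor phase 4*pi/3 = 4*pi/3, so R^4 = cos(4*pi/3) - sin(4*pi/3)*e23.
cos(4*pi/3) = -1/2 and sin(4*pi/3) = -sqrt(3)/2, so R^4 = -1/2 + sqrt(3)/2*e23. The net rotation is 2/3*pi (after discarding 1 full turn, each of which contributes a factor -1 to the rotor); the rotor keeps the half-angle phase exactly.
Answer: -1/2 + sqrt(3)/2*e23


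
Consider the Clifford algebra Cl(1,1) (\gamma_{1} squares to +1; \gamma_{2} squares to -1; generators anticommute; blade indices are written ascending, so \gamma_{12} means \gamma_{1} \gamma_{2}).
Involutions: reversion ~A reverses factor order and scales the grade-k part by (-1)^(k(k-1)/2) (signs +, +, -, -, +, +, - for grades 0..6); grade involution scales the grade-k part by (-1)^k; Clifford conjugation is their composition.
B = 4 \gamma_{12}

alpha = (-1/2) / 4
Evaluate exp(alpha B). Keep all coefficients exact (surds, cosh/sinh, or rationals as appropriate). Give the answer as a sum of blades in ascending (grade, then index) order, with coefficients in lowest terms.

B^2 = (4)^2*(\gamma_{12})^2 = 16*(+1) = 16 (a basis 2-blade squares to minus the product of its generators' squares).
B^2 = 16 — a positive square means the series sums to a boost: l = 4, alpha*l = - \frac{1}{2}, so exp(alpha B) = cosh(- \frac{1}{2}) + (sinh(- \frac{1}{2})/4)*B = \cosh{\left(\frac{1}{2} \right)} + (- \frac{\sinh{\left(\frac{1}{2} \right)}}{4})*B.
Answer: \cosh{\left(\frac{1}{2} \right)} - \sinh{\left(\frac{1}{2} \right)} \gamma_{12}


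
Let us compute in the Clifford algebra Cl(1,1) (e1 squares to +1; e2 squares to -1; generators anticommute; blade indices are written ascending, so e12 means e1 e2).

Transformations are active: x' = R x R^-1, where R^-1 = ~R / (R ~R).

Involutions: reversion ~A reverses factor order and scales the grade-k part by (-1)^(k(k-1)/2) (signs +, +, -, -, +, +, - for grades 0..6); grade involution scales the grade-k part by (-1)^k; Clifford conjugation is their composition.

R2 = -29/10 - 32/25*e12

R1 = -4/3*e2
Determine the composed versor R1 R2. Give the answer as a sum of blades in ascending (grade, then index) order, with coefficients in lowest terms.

Distribute over the terms of R1 (each basis-blade product reordered to ascending indices, repeated generators contracted through their squares):
(-4/3*e2) R2 = 128/75*e1 + 58/15*e2
Answer: 128/75*e1 + 58/15*e2


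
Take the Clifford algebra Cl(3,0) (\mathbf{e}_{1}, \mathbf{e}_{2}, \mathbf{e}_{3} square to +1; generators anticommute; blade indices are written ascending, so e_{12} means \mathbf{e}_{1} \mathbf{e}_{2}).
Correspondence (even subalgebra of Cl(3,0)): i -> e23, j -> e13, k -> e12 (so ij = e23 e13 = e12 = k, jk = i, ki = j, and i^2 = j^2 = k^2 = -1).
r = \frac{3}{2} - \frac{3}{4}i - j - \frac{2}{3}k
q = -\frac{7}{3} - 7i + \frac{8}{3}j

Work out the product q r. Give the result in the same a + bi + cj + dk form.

In blades: q = -\frac{7}{3} + \frac{8}{3} e_{13} - 7 e_{23}, r = \frac{3}{2} - \frac{2}{3} e_{12} - e_{13} - \frac{3}{4} e_{23}.
Distribute q over r term by term (generator squares from the signature, products reordered to ascending indices): (-\frac{7}{3})*r = -\frac{7}{2} + \frac{14}{9} e_{12} + \frac{7}{3} e_{13} + \frac{7}{4} e_{23}; (\frac{8}{3} e_{13})*r = \frac{8}{3} + 2 e_{12} + 4 e_{13} - \frac{16}{9} e_{23}; (-7 e_{23})*r = -\frac{21}{4} + 7 e_{12} - \frac{14}{3} e_{13} - \frac{21}{2} e_{23}.
Sum: -\frac{73}{12} + \frac{95}{9} e_{12} + \frac{5}{3} e_{13} - \frac{379}{36} e_{23}; translating back through the correspondence:
Answer: -\frac{73}{12} - \frac{379}{36}i + \frac{5}{3}j + \frac{95}{9}k


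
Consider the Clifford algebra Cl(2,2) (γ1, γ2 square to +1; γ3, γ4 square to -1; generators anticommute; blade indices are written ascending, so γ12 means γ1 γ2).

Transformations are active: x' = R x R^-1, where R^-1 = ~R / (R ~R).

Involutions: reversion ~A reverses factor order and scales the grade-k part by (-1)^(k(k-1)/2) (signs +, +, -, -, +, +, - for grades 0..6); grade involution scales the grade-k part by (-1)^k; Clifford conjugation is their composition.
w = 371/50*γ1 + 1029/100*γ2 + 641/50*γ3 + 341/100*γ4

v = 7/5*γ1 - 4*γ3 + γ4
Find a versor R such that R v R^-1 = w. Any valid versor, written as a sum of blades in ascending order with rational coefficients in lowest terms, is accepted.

The midline construction: v and w both square to -376/25, so reflecting in their sum 441/50*γ1 + 1029/100*γ2 + 441/50*γ3 + 441/100*γ4 exchanges them.
Answer: 441/50*γ1 + 1029/100*γ2 + 441/50*γ3 + 441/100*γ4


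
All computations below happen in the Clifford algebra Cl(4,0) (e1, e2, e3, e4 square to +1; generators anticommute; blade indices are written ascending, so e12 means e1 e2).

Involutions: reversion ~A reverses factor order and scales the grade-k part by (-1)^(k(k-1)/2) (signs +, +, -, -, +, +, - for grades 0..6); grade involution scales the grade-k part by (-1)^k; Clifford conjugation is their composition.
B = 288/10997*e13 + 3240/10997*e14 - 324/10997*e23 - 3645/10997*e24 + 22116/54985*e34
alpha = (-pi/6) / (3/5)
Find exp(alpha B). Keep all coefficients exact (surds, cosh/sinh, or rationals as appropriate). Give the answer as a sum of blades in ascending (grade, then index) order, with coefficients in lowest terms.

B^2 term by term: the squares give (288/10997)^2*(e13)^2 + (3240/10997)^2*(e14)^2 + (-324/10997)^2*(e23)^2 + (-3645/10997)^2*(e24)^2 + (22116/54985)^2*(e34)^2 = 82944/120934009*(-1) + 10497600/120934009*(-1) + 104976/120934009*(-1) + 13286025/120934009*(-1) + 489117456/3023350225*(-1) = -9/25 (each basis 2-blade squares to minus the product of its generators' squares); cross terms between blades sharing an index anticommute and cancel; the commuting (index-disjoint) pairs give grade-4 terms 2*c*c'*(blade product), which cancel blade by blade — e1234: 2099520/120934009 - 2099520/120934009 = 0 — confirming B is simple. So B^2 = -9/25.
B^2 = -9/25 — since the square is negative, the closed form is circular: l = 3/5, alpha*l = -pi/6, so exp(alpha B) = cos(-pi/6) + (sin(-pi/6)/(3/5))*B = sqrt(3)/2 + (-5/6)*B.
Answer: sqrt(3)/2 - 240/10997*e13 - 2700/10997*e14 + 270/10997*e23 + 6075/21994*e24 - 3686/10997*e34


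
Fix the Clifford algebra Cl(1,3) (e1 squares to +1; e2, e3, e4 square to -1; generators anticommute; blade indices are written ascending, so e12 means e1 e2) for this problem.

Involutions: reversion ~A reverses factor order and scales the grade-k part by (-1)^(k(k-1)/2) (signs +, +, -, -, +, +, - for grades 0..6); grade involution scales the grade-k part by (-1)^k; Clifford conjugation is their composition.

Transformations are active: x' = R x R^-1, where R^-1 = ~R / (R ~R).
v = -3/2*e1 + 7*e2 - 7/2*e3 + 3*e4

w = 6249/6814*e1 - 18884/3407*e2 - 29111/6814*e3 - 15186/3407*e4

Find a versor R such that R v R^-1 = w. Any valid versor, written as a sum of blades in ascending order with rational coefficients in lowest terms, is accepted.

Equal squares first: v^2 = w^2 = -68. Then v + w = -1986/3407*e1 + 4965/3407*e2 - 26480/3407*e3 - 4965/3407*e4 is a versor taking v to w, provided it is invertible.
Answer: -1986/3407*e1 + 4965/3407*e2 - 26480/3407*e3 - 4965/3407*e4


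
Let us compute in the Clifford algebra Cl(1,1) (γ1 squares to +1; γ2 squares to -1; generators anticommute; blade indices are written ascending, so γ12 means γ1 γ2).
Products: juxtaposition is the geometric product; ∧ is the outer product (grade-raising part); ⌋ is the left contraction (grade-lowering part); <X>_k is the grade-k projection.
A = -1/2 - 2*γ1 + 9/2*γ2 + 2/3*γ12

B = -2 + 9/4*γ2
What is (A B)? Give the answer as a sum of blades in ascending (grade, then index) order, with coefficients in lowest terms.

step 1: -73/8 + 5/2*γ1 - 81/8*γ2 - 35/6*γ12
Answer: -73/8 + 5/2*γ1 - 81/8*γ2 - 35/6*γ12


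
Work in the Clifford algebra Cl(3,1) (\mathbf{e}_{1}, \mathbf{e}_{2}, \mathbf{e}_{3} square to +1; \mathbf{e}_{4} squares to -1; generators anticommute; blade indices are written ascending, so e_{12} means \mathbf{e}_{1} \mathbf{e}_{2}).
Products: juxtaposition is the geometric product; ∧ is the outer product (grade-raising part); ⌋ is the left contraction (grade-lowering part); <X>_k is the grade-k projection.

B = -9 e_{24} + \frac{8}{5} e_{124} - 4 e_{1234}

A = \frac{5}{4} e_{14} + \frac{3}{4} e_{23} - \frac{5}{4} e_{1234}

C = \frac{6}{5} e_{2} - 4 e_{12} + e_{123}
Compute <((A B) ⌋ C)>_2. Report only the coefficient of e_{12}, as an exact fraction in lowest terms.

step 1: -5 - 2 e_{2} - 2 e_{3} - \frac{45}{4} e_{12} - \frac{45}{4} e_{13} + 3 e_{14} - 5 e_{23} + \frac{27}{4} e_{34} - \frac{6}{5} e_{134}
step 2: -\frac{237}{5} - 3 e_{1} - \frac{69}{4} e_{2} + \frac{45}{4} e_{3} + 18 e_{12} + 2 e_{13} - 5 e_{123}
step 3: 18 e_{12} + 2 e_{13}
Answer: 18


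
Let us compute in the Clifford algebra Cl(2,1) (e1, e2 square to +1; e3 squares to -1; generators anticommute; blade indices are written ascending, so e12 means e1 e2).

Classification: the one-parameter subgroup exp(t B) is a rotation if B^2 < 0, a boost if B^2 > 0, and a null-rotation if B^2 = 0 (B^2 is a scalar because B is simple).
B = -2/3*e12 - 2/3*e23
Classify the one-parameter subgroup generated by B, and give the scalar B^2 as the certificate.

B^2 term by term: the squares give (-2/3)^2*(e12)^2 + (-2/3)^2*(e23)^2 = 4/9*(-1) + 4/9*(+1) = 0 (each basis 2-blade squares to minus the product of its generators' squares); cross terms between blades sharing an index anticommute and cancel. So B^2 = 0.
Answer: null-rotation, certificate B^2 = 0. Key observation: B^2 = 0 is a conjugation invariant, so its sign decides the class regardless of the surface form of B.


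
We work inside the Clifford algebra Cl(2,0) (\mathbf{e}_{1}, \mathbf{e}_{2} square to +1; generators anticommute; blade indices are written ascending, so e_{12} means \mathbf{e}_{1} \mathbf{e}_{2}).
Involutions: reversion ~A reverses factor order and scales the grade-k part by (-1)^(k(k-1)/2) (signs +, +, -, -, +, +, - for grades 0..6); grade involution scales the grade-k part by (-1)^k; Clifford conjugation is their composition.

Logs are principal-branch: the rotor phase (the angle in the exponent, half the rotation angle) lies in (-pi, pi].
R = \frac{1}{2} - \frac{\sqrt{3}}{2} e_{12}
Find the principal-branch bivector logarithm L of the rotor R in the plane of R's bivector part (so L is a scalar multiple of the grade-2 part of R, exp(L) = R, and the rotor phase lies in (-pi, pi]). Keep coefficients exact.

The scalar part of R is \frac{1}{2}, and that scalar determines the rotor phase on the principal branch; recovering the unit plane as bivector-part over sine of the phase gives L = phase * plane.
Concretely: cos(phase) = \frac{1}{2} gives phase = ±\frac{\pi}{3}, and since phase/sin(phase) is even the sign is immaterial: L = (phase/sin(phase)) * <R>_2 = (\frac{2 \sqrt{3} \pi}{9}) * <R>_2.
Answer: - \frac{\pi}{3} e_{12}


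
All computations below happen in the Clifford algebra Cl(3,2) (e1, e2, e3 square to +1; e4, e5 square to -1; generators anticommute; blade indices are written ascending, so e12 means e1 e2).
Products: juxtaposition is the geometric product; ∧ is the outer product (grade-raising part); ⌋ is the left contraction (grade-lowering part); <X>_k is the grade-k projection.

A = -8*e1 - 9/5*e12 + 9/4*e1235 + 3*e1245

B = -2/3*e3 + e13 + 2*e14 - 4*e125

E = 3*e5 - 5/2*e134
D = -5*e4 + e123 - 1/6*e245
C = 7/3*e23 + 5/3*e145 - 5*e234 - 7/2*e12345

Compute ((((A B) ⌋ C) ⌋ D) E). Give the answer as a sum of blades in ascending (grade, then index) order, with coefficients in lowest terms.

step 1: -17*e3 - 28*e4 - 36/5*e5 + 16/3*e13 + 9/5*e23 + 18/5*e24 + 113/4*e25 + 6/5*e123 + 3/2*e125 + 3/2*e2345 - 2*e12345
step 2: 14/5 - 21/4*e1 + 119/3*e2 + 18*e3 + 9*e4 + 12*e14 - 140/3*e15 - 140*e23 - 85*e24 - 21/4*e34 + 21/5*e45 - 791/8*e134 + 63/5*e135 + 63/10*e145 - 56/3*e245 - 126/5*e1234 + 98*e1235 + 119/2*e1245
step 3: 377/9 + 140*e1 + 7/10*e2 - 14*e4 + 85/6*e5 + 18*e12 - 119/3*e13 - 21/4*e23 - 3/2*e25 - 119/18*e45 + 14/5*e123 - 7/15*e245
step 4: -85/2 + 9/2*e2 - 238/3*e4 + 377/3*e5 - 35*e13 + 420*e15 - 28/5*e24 + 21/10*e25 - 350*e34 - 42*e45 + 105/8*e124 + 54*e125 - 1885/18*e134 - 3689/36*e135 + 45*e234 - 63/4*e235 + 7/4*e1234 + 217/30*e1235 + 425/12*e1345 + 15/4*e12345
Answer: -85/2 + 9/2*e2 - 238/3*e4 + 377/3*e5 - 35*e13 + 420*e15 - 28/5*e24 + 21/10*e25 - 350*e34 - 42*e45 + 105/8*e124 + 54*e125 - 1885/18*e134 - 3689/36*e135 + 45*e234 - 63/4*e235 + 7/4*e1234 + 217/30*e1235 + 425/12*e1345 + 15/4*e12345


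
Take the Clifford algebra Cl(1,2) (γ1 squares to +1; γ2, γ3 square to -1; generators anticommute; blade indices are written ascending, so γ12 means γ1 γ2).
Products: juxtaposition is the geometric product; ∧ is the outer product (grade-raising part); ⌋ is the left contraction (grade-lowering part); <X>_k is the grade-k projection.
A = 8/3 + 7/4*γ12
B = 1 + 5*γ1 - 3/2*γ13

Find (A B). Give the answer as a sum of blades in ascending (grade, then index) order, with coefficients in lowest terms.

step 1: 8/3 + 40/3*γ1 - 35/4*γ2 + 7/4*γ12 - 4*γ13 + 21/8*γ23
Answer: 8/3 + 40/3*γ1 - 35/4*γ2 + 7/4*γ12 - 4*γ13 + 21/8*γ23


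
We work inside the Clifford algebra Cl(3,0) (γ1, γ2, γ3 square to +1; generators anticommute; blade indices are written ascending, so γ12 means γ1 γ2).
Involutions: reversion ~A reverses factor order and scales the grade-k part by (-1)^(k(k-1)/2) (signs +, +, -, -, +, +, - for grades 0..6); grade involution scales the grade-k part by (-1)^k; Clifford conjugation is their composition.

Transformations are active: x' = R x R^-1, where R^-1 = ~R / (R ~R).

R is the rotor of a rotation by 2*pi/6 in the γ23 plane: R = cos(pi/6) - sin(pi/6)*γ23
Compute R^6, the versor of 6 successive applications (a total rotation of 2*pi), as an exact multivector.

The rotor phase is half the rotation angle and phases add under composition, so 6 steps in the γ23 plane accumulate phase 6*(pi/6) = pi: R^6 = cos(pi) - sin(pi)*γ23.
cos(pi) = -1 and sin(pi) = 0, so R^6 = -1. The total rotation 2*pi is 1 full turn, so every vector returns to itself, yet the rotor is -1, on the OTHER sheet of the double cover (an odd number of 2*pi turns).
Answer: -1


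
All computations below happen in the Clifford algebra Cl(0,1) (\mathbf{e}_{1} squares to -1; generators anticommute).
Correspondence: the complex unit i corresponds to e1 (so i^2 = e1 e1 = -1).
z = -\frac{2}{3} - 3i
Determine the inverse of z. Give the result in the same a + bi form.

In blades: z = -\frac{2}{3} - 3 e_{1}.
With qbar = -\frac{2}{3} + 3 e_{1} (scalar fixed, mapped units negated), z qbar = \frac{85}{9} (the sum of squared coefficients), so z^-1 = qbar / (\frac{85}{9}) = -\frac{6}{85} + \frac{27}{85} e_{1}; translating back:
Answer: -\frac{6}{85} + \frac{27}{85}i


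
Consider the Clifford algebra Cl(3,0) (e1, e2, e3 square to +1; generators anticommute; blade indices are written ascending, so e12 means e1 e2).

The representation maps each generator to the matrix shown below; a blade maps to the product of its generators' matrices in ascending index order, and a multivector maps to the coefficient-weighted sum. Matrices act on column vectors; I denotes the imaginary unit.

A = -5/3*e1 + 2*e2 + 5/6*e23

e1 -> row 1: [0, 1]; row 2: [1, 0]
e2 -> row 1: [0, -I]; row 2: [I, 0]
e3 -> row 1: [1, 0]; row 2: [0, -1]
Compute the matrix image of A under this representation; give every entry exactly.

Bivector images (products of the table entries): rho(e23) = rho(e2)rho(e3) = row 1: [0, I]; row 2: [I, 0].
M = (-5/3)*rho(e1) + (2)*rho(e2) + (5/6)*rho(e23), summed entrywise:
Answer: row 1: [0, -5/3 - 7*I/6]; row 2: [-5/3 + 17*I/6, 0]


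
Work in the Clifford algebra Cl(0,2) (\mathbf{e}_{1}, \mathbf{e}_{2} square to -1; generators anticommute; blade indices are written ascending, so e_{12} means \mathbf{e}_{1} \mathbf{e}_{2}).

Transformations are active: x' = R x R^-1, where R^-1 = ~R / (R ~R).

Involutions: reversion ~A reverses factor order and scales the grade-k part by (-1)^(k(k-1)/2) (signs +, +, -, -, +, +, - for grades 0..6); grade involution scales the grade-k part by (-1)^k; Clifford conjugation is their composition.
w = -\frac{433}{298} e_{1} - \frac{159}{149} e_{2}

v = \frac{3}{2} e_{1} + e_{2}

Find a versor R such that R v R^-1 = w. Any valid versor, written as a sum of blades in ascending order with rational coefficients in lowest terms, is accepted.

Sketch: the shared square -\frac{13}{4} makes R = v + w = \frac{7}{149} e_{1} - \frac{10}{149} e_{2} the natural versor; its sandwich fixes that direction, negates (v - w)/2, and sends v to w.
Answer: \frac{7}{149} e_{1} - \frac{10}{149} e_{2}


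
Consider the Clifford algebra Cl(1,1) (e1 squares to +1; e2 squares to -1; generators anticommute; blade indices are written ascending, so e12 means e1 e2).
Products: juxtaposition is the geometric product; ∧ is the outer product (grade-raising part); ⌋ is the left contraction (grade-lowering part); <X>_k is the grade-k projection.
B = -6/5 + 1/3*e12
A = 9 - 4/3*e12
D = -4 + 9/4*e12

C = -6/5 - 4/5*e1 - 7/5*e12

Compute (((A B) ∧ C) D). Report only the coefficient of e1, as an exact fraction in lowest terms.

step 1: -506/45 + 23/5*e12
step 2: 1012/75 + 2024/225*e1 + 92/9*e12
step 3: -2323/75 - 8096/225*e1 + 506/25*e2 - 2369/225*e12
Answer: -8096/225


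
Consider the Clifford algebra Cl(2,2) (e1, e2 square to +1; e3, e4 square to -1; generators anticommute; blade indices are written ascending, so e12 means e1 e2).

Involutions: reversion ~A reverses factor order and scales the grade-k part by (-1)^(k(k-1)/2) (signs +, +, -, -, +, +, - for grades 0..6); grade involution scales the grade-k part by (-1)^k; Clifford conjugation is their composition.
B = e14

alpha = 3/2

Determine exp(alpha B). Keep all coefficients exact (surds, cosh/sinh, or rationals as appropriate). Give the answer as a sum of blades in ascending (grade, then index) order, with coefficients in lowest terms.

B^2 = (1)^2*(e14)^2 = 1*(+1) = 1 (a basis 2-blade squares to minus the product of its generators' squares).
B^2 = 1 — the positive square puts this in the hyperbolic regime; l = 1, alpha*l = 3/2, so exp(alpha B) = cosh(3/2) + (sinh(3/2)/1)*B = cosh(3/2) + (sinh(3/2))*B.
Answer: cosh(3/2) + sinh(3/2)*e14


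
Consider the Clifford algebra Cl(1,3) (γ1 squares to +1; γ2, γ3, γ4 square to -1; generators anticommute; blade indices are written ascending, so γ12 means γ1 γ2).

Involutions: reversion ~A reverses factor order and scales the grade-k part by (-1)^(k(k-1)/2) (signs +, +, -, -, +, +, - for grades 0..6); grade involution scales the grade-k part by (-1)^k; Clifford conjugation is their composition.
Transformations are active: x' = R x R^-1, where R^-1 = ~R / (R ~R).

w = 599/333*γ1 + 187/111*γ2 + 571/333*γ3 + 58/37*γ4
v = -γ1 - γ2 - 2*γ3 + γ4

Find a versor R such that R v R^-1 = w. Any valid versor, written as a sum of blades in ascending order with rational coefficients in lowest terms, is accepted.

Take R = v + w = 266/333*γ1 + 76/111*γ2 - 95/333*γ3 + 95/37*γ4. Because q(v) = q(w) = -5, conjugation by R sends v exactly to w.
Answer: 266/333*γ1 + 76/111*γ2 - 95/333*γ3 + 95/37*γ4


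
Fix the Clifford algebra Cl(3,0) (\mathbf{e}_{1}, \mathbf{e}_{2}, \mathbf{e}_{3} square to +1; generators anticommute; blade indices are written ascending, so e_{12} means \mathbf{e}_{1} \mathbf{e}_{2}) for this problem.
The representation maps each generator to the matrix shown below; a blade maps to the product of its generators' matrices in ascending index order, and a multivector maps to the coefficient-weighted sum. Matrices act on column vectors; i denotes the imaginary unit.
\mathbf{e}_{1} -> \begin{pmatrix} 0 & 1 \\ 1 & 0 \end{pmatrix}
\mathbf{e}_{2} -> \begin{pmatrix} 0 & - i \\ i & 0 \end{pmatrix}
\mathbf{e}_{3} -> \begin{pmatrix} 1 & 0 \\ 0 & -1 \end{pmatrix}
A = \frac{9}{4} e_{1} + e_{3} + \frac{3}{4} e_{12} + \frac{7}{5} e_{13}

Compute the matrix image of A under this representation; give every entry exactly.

Bivector images (products of the table entries): rho(e_{12}) = rho(\mathbf{e}_{1})rho(\mathbf{e}_{2}) = \begin{pmatrix} i & 0 \\ 0 & - i \end{pmatrix}; rho(e_{13}) = rho(\mathbf{e}_{1})rho(\mathbf{e}_{3}) = \begin{pmatrix} 0 & -1 \\ 1 & 0 \end{pmatrix}.
M = (\frac{9}{4})*rho(e_{1}) + (1)*rho(e_{3}) + (\frac{3}{4})*rho(e_{12}) + (\frac{7}{5})*rho(e_{13}), summed entrywise:
Answer: \begin{pmatrix} 1 + \frac{3 i}{4} & \frac{17}{20} \\ \frac{73}{20} & -1 - \frac{3 i}{4} \end{pmatrix}


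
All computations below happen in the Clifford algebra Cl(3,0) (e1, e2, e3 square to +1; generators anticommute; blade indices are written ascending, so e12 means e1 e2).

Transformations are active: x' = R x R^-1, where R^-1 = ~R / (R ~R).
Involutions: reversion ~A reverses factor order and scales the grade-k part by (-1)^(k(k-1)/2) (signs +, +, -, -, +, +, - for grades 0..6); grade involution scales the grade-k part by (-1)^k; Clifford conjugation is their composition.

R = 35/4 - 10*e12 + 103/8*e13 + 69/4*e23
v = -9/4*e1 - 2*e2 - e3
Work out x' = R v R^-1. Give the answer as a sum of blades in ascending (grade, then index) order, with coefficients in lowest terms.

~R = 35/4 + 10*e12 - 103/8*e13 - 69/4*e23, and R ~R = 40953/64, so R^-1 = ~R / (40953/64).
R v = -201/16*e1 - 229/4*e2 + 1751/32*e3 - 49/16*e123
Answer: 95083/54604*e1 + 7611/13651*e2 + 35386/13651*e3


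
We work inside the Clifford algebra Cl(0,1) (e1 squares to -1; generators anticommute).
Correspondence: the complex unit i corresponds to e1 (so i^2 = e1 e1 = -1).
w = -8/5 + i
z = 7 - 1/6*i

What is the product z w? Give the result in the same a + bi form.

In blades: z = 7 - 1/6*e1, w = -8/5 + e1.
Distribute z over w term by term (generator squares from the signature, products reordered to ascending indices): (7)*w = -56/5 + 7*e1; (-1/6*e1)*w = 1/6 + 4/15*e1.
Sum: -331/30 + 109/15*e1; translating back through the correspondence:
Answer: -331/30 + 109/15*i


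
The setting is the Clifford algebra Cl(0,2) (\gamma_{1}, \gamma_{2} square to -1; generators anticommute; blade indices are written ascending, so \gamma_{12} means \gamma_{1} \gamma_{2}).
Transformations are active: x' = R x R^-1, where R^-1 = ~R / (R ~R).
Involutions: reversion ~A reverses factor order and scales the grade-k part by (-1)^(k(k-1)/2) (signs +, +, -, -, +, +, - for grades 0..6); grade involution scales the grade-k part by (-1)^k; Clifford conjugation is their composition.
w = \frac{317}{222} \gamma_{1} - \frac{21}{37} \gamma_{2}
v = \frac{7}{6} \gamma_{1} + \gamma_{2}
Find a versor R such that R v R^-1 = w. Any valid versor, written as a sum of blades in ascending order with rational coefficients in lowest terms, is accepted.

The midline construction: v and w both square to -\frac{85}{36}, so reflecting in their sum \frac{96}{37} \gamma_{1} + \frac{16}{37} \gamma_{2} exchanges them.
Answer: \frac{96}{37} \gamma_{1} + \frac{16}{37} \gamma_{2}


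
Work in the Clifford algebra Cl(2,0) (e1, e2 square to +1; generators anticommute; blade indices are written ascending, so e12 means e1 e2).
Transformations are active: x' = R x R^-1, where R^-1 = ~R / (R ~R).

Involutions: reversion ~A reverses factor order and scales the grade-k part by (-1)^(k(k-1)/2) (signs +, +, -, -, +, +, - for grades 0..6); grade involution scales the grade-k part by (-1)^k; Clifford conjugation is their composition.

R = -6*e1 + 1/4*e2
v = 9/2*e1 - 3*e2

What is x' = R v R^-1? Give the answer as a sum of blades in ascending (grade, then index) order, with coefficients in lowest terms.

~R = -6*e1 + 1/4*e2, and R ~R = 577/16, so R^-1 = ~R / (577/16).
R v = -111/4 + 135/8*e12
Answer: 5463/1154*e1 + 1509/577*e2


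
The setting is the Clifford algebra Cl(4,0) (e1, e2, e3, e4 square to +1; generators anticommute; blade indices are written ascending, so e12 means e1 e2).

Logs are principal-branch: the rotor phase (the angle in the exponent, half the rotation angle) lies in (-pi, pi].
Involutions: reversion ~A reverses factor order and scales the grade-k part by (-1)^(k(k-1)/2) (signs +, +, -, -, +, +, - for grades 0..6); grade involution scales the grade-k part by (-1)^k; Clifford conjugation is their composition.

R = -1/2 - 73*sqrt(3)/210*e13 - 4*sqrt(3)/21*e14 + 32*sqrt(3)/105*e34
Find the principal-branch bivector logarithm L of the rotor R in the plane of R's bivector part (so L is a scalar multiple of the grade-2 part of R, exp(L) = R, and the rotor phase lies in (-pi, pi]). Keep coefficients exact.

The scalar part of R is -1/2, which fixes the principal-branch rotor phase; the unit plane is then the bivector part divided by the sine of that phase, and L is that plane scaled by the phase.
Concretely: cos(phase) = -1/2 gives phase = ±2*pi/3, and since phase/sin(phase) is even the sign is immaterial: L = (phase/sin(phase)) * <R>_2 = (4*sqrt(3)*pi/9) * <R>_2.
Answer: -146*pi/315*e13 - 16*pi/63*e14 + 128*pi/315*e34


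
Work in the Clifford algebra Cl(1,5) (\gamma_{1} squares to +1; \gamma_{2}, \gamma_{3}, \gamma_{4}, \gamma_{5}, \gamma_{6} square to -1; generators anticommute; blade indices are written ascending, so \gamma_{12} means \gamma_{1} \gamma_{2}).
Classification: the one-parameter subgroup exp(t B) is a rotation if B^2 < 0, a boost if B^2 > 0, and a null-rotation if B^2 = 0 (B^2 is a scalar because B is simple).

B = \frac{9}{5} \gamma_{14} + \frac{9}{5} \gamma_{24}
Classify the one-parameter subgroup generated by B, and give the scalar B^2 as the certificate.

B^2 term by term: the squares give (\frac{9}{5})^2*(\gamma_{14})^2 + (\frac{9}{5})^2*(\gamma_{24})^2 = \frac{81}{25}*(+1) + \frac{81}{25}*(-1) = 0 (each basis 2-blade squares to minus the product of its generators' squares); cross terms between blades sharing an index anticommute and cancel. So B^2 = 0.
Answer: null-rotation, certificate B^2 = 0. No conjugation can change B^2 = 0; the sign gives the class.
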